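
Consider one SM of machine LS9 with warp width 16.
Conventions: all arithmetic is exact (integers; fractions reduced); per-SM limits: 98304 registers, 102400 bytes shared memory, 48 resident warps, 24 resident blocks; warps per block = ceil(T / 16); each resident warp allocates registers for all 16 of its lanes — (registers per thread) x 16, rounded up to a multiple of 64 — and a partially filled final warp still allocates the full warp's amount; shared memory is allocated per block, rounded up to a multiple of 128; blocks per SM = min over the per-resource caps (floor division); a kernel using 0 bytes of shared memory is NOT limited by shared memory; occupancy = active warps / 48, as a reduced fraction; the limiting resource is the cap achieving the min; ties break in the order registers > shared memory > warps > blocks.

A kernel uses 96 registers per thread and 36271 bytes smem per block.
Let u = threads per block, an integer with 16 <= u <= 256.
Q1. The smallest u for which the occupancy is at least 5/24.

Answer: u = 65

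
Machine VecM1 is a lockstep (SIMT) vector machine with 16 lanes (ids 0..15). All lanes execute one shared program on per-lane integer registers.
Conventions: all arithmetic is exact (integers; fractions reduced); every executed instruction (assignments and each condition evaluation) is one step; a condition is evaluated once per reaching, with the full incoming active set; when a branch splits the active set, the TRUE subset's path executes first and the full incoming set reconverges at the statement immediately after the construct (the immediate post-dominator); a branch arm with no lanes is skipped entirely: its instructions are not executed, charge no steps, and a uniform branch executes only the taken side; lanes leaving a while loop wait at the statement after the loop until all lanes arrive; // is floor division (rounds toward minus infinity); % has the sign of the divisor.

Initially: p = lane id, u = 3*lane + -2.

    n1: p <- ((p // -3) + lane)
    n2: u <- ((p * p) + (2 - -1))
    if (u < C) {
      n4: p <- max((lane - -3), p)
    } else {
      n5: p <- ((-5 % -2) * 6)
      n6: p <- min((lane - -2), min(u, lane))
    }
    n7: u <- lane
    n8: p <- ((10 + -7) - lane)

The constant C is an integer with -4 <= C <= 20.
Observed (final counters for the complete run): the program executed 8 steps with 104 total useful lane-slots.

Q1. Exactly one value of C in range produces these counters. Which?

Answer: C = 20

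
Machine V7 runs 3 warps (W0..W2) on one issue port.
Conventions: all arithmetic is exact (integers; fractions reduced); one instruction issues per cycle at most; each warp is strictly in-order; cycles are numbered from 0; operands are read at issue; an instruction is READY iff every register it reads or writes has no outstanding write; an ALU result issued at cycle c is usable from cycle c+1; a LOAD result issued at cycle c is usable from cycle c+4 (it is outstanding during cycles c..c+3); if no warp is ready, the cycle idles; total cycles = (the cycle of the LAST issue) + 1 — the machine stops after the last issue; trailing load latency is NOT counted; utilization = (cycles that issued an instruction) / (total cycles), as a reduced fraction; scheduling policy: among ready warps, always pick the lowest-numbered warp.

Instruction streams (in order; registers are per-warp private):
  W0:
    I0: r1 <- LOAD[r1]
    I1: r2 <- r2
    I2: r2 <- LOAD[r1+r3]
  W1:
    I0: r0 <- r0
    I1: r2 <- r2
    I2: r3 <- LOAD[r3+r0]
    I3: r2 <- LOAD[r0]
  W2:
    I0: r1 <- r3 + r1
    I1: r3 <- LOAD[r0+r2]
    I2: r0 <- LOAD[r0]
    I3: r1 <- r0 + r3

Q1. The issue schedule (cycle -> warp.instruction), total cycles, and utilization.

cycle 0: W0.I0
cycle 1: W0.I1
cycle 2: W1.I0
cycle 3: W1.I1
cycle 4: W0.I2
cycle 5: W1.I2
cycle 6: W1.I3
cycle 7: W2.I0
cycle 8: W2.I1
cycle 9: W2.I2
cycle 10: idle
cycle 11: idle
cycle 12: idle
cycle 13: W2.I3

Answer: 14 cycles, utilization 11/14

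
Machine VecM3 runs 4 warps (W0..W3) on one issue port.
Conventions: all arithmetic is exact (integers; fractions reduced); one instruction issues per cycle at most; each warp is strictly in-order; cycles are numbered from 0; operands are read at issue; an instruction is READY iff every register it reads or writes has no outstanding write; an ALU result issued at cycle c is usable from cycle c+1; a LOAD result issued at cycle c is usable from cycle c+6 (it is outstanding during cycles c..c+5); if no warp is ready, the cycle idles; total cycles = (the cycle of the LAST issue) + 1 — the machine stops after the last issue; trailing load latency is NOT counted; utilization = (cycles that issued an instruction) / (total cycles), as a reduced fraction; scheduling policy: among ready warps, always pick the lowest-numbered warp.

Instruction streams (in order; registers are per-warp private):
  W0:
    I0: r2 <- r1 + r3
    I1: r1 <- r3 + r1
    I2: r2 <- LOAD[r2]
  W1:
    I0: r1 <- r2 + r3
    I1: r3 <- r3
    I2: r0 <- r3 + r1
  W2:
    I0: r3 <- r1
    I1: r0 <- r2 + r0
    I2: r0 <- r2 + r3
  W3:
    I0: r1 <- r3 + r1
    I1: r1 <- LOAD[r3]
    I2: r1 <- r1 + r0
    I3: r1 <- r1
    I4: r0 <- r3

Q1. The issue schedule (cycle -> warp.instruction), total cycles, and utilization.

cycle 0: W0.I0
cycle 1: W0.I1
cycle 2: W0.I2
cycle 3: W1.I0
cycle 4: W1.I1
cycle 5: W1.I2
cycle 6: W2.I0
cycle 7: W2.I1
cycle 8: W2.I2
cycle 9: W3.I0
cycle 10: W3.I1
cycle 11: idle
cycle 12: idle
cycle 13: idle
cycle 14: idle
cycle 15: idle
cycle 16: W3.I2
cycle 17: W3.I3
cycle 18: W3.I4

Answer: 19 cycles, utilization 14/19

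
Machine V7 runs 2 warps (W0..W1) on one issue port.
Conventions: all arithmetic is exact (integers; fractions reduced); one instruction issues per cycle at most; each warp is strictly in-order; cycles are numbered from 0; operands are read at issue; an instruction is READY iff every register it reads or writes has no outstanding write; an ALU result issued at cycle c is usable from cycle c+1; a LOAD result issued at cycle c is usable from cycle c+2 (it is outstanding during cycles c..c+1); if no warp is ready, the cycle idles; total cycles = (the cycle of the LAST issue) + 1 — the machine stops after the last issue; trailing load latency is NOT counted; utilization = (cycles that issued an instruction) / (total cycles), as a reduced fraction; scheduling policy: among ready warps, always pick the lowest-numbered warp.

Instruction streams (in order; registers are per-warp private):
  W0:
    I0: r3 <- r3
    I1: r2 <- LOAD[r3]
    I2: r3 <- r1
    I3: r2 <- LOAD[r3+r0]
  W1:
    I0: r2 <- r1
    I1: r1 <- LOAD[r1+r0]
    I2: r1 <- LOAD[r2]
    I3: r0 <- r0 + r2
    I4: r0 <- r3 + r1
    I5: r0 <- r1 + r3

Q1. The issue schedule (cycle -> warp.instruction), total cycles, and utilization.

cycle 0: W0.I0
cycle 1: W0.I1
cycle 2: W0.I2
cycle 3: W0.I3
cycle 4: W1.I0
cycle 5: W1.I1
cycle 6: idle
cycle 7: W1.I2
cycle 8: W1.I3
cycle 9: W1.I4
cycle 10: W1.I5

Answer: 11 cycles, utilization 10/11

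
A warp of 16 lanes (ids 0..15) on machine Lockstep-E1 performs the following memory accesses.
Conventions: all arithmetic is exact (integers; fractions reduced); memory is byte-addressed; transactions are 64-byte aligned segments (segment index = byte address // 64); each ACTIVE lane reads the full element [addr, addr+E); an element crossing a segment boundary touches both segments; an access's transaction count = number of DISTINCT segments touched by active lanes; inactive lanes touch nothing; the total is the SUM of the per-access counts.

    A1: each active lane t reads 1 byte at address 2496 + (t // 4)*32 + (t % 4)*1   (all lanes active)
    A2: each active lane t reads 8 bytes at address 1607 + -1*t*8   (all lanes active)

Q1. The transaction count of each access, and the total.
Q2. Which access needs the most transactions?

A1: 2 transactions
A2: 3 transactions

Answer: 2,3; total 5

Answer: A2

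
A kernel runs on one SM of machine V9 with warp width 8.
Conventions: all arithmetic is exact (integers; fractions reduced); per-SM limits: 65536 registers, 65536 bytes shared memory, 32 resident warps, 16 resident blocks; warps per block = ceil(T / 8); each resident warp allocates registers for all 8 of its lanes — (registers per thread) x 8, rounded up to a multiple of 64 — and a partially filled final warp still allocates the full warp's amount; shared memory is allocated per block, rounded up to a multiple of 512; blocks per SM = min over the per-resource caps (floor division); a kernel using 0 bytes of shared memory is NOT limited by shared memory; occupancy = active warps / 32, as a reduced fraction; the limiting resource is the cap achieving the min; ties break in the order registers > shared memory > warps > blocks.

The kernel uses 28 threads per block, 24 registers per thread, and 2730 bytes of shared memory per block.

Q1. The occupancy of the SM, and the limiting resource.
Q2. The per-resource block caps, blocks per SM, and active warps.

Answer: occupancy 1, limited by warps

registers: 85 blocks
shared memory: 21 blocks
warps: 8 blocks
blocks: 16 blocks

Answer: 8 blocks, 32 active warps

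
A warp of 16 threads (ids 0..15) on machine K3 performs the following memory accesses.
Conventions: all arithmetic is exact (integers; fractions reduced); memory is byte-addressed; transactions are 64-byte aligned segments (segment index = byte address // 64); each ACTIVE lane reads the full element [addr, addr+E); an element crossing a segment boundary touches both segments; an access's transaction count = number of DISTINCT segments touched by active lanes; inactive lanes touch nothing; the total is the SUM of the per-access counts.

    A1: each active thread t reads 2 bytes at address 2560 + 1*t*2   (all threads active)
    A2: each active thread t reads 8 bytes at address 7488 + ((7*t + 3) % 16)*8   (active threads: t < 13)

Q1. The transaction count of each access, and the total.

A1: 1 transaction
A2: 2 transactions

Answer: 1,2; total 3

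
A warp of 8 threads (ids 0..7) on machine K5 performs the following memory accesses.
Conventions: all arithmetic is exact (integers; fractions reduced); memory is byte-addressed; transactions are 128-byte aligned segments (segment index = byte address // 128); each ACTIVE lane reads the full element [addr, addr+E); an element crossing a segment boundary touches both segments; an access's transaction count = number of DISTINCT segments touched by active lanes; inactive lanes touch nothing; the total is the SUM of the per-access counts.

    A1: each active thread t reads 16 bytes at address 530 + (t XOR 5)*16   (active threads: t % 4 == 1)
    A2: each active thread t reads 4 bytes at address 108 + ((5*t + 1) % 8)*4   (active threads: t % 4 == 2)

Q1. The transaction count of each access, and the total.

A1: 1 transaction
A2: 2 transactions

Answer: 1,2; total 3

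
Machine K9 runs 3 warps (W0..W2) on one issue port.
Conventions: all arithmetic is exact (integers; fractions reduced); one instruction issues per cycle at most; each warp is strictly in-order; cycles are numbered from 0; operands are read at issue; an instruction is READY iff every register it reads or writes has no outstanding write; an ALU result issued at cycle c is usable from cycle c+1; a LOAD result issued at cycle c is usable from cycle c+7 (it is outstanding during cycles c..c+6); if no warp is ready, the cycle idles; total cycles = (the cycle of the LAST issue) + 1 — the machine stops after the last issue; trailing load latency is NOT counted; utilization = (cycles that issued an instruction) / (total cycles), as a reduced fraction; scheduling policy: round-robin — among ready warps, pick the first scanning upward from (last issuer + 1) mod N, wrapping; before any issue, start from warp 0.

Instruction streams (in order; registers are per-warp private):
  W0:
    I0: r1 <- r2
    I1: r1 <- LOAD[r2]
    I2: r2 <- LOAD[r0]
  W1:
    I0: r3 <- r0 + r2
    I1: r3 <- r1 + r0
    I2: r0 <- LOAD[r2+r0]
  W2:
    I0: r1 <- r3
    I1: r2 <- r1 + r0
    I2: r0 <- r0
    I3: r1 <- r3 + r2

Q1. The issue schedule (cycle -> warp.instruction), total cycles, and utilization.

cycle 0: W0.I0
cycle 1: W1.I0
cycle 2: W2.I0
cycle 3: W0.I1
cycle 4: W1.I1
cycle 5: W2.I1
cycle 6: W0.I2
cycle 7: W1.I2
cycle 8: W2.I2
cycle 9: W2.I3

Answer: 10 cycles, utilization 1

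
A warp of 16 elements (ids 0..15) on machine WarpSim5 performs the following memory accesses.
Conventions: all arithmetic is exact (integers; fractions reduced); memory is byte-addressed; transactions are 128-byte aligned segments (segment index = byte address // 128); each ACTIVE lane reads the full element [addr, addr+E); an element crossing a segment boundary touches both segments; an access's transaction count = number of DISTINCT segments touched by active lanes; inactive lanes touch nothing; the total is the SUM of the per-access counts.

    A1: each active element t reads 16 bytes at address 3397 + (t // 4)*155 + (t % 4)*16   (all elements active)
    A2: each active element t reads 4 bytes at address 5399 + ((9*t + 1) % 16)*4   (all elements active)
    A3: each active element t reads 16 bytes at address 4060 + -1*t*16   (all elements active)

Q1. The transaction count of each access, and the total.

A1: 5 transactions
A2: 1 transaction
A3: 3 transactions

Answer: 5,1,3; total 9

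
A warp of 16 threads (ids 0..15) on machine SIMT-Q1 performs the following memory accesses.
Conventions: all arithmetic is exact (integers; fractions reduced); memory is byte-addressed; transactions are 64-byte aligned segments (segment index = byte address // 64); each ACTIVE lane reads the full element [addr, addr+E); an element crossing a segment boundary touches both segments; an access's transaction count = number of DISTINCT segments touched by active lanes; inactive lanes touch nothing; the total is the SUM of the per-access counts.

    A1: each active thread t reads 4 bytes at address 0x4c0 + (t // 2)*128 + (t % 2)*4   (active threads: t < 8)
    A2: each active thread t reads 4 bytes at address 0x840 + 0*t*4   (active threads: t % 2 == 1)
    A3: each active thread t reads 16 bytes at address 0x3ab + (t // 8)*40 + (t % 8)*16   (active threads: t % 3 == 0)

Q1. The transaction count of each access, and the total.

A1: 4 transactions
A2: 1 transaction
A3: 4 transactions

Answer: 4,1,4; total 9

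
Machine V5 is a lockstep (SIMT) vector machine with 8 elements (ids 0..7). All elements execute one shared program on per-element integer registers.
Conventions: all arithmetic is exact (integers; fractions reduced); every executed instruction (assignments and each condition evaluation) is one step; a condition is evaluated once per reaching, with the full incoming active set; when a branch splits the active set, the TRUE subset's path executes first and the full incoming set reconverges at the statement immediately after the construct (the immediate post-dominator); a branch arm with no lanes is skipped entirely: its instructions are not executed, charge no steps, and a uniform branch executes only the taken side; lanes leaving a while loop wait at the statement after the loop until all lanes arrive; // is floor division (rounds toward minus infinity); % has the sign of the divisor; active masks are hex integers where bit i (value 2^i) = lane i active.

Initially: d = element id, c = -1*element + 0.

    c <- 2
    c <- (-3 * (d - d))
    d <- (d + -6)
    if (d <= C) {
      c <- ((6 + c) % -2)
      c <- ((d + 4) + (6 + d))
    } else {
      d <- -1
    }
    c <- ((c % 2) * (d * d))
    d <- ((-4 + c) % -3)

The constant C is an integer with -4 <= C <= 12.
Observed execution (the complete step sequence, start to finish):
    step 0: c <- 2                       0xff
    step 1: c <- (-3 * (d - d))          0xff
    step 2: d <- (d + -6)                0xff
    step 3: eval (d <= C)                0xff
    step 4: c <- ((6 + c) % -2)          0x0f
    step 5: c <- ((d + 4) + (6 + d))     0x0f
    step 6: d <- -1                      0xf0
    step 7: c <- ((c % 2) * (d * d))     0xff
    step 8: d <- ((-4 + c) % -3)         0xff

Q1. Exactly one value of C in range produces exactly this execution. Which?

Answer: C = -3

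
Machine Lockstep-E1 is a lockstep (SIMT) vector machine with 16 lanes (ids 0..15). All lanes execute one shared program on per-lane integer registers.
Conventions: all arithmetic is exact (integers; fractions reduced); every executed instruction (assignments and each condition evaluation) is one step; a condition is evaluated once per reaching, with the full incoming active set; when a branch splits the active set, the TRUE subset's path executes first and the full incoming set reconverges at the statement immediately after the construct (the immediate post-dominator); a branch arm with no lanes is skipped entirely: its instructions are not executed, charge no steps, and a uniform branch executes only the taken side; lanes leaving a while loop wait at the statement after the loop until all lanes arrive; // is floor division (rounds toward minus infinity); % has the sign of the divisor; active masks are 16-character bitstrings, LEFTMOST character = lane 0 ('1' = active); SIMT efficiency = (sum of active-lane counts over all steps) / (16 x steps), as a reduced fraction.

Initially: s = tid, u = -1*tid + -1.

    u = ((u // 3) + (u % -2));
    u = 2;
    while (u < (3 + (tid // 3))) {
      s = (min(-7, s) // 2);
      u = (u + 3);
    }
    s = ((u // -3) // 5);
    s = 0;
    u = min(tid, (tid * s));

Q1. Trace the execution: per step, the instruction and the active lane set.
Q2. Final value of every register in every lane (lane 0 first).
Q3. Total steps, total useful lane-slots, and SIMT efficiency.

step 0: u <- ((u // 3) + (u % -2))   1111111111111111
step 1: u <- 2                       1111111111111111
step 2: eval (u < (3 + (tid // 3)))  1111111111111111
step 3: s <- (min(-7, s) // 2)       1111111111111111
step 4: u <- (u + 3)                 1111111111111111
step 5: eval (u < (3 + (tid // 3)))  1111111111111111
step 6: s <- (min(-7, s) // 2)       0000000001111111
step 7: u <- (u + 3)                 0000000001111111
step 8: eval (u < (3 + (tid // 3)))  0000000001111111
step 9: s <- ((u // -3) // 5)        1111111111111111
step 10: s <- 0                       1111111111111111
step 11: u <- min(tid, (tid * s))     1111111111111111

Answer: 12 steps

s: 0,0,0,0,0,0,0,0,0,0,0,0,0,0,0,0
u: 0,0,0,0,0,0,0,0,0,0,0,0,0,0,0,0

steps = 12; useful = 165; efficiency = 165/192 = 55/64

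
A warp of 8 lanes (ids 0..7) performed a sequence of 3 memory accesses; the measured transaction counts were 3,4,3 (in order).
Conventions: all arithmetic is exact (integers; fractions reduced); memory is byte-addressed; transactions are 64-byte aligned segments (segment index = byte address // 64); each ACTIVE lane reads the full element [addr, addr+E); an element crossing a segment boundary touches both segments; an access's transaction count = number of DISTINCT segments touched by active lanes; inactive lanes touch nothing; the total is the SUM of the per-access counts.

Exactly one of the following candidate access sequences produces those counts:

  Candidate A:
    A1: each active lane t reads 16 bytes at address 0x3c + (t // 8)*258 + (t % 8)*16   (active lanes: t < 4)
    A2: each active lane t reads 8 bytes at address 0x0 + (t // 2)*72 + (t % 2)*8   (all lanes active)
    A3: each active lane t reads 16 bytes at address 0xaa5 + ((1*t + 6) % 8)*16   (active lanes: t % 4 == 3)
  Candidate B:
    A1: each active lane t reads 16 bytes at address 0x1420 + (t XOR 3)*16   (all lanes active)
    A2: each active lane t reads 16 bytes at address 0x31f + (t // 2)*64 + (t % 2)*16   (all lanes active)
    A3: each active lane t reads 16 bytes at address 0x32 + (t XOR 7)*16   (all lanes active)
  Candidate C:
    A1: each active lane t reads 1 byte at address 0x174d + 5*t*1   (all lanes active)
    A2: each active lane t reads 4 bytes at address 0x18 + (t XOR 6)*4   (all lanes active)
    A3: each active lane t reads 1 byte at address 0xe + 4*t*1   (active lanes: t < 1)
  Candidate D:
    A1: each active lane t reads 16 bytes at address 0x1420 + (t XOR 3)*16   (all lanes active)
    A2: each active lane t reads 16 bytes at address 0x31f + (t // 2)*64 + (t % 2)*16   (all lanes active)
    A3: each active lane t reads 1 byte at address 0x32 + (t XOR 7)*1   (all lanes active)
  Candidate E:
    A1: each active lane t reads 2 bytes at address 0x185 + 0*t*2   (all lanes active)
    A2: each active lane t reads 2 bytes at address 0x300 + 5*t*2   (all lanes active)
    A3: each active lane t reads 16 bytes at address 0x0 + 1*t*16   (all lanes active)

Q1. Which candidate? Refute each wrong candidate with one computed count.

A: A1 gives 2 transactions, not 3
C: A1 gives 1 transaction, not 3
D: A3 gives 1 transaction, not 3
E: A1 gives 1 transaction, not 3
B: all counts match (3,4,3)

Answer: B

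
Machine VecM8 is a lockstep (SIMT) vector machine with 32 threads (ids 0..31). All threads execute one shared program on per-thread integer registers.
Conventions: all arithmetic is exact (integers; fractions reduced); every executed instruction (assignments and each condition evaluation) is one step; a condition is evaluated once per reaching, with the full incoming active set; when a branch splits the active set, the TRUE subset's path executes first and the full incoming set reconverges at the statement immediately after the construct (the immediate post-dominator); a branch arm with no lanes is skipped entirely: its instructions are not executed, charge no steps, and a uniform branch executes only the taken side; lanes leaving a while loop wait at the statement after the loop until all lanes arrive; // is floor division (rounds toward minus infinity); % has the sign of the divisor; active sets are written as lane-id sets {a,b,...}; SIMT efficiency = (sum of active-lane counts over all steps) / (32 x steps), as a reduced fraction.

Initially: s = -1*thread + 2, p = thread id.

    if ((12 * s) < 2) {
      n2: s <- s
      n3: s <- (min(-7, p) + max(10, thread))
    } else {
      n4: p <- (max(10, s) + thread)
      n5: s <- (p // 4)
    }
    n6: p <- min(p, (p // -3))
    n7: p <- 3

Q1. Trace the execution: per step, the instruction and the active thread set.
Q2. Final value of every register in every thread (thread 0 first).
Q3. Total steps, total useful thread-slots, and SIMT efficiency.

step 0: eval ((12 * s) < 2)          {0,1,2,3,4,5,6,7,8,9,10,11,12,13,14,15,16,17,18,19,20,21,22,23,24,25,26,27,28,29,30,31}
step 1: s <- s                       {2,3,4,5,6,7,8,9,10,11,12,13,14,15,16,17,18,19,20,21,22,23,24,25,26,27,28,29,30,31}
step 2: s <- (min(-7, p) + max(10, thread)) {2,3,4,5,6,7,8,9,10,11,12,13,14,15,16,17,18,19,20,21,22,23,24,25,26,27,28,29,30,31}
step 3: p <- (max(10, s) + thread)   {0,1}
step 4: s <- (p // 4)                {0,1}
step 5: p <- min(p, (p // -3))       {0,1,2,3,4,5,6,7,8,9,10,11,12,13,14,15,16,17,18,19,20,21,22,23,24,25,26,27,28,29,30,31}
step 6: p <- 3                       {0,1,2,3,4,5,6,7,8,9,10,11,12,13,14,15,16,17,18,19,20,21,22,23,24,25,26,27,28,29,30,31}

Answer: 7 steps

s: 2,2,3,3,3,3,3,3,3,3,3,4,5,6,7,8,9,10,11,12,13,14,15,16,17,18,19,20,21,22,23,24
p: 3,3,3,3,3,3,3,3,3,3,3,3,3,3,3,3,3,3,3,3,3,3,3,3,3,3,3,3,3,3,3,3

steps = 7; useful = 160; efficiency = 160/224 = 5/7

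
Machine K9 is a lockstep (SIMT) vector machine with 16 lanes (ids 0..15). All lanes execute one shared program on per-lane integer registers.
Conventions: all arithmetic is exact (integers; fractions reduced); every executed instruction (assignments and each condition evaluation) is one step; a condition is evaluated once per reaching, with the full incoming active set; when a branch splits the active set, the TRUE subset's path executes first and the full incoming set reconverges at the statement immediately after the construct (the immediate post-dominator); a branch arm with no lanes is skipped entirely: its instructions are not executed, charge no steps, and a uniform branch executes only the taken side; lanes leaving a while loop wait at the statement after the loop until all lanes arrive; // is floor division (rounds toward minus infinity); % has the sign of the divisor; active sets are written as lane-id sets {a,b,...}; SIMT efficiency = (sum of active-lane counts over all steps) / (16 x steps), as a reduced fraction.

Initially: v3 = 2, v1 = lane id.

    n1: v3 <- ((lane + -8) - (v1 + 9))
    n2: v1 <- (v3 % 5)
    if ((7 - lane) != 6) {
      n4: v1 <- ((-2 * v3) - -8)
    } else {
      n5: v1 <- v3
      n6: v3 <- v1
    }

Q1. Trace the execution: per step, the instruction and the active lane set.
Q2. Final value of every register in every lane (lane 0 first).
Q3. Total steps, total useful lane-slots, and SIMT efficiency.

step 0: v3 <- ((lane + -8) - (v1 + 9)) {0,1,2,3,4,5,6,7,8,9,10,11,12,13,14,15}
step 1: v1 <- (v3 % 5)               {0,1,2,3,4,5,6,7,8,9,10,11,12,13,14,15}
step 2: eval ((7 - lane) != 6)       {0,1,2,3,4,5,6,7,8,9,10,11,12,13,14,15}
step 3: v1 <- ((-2 * v3) - -8)       {0,2,3,4,5,6,7,8,9,10,11,12,13,14,15}
step 4: v1 <- v3                     {1}
step 5: v3 <- v1                     {1}

Answer: 6 steps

v3: -17,-17,-17,-17,-17,-17,-17,-17,-17,-17,-17,-17,-17,-17,-17,-17
v1: 42,-17,42,42,42,42,42,42,42,42,42,42,42,42,42,42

steps = 6; useful = 65; efficiency = 65/96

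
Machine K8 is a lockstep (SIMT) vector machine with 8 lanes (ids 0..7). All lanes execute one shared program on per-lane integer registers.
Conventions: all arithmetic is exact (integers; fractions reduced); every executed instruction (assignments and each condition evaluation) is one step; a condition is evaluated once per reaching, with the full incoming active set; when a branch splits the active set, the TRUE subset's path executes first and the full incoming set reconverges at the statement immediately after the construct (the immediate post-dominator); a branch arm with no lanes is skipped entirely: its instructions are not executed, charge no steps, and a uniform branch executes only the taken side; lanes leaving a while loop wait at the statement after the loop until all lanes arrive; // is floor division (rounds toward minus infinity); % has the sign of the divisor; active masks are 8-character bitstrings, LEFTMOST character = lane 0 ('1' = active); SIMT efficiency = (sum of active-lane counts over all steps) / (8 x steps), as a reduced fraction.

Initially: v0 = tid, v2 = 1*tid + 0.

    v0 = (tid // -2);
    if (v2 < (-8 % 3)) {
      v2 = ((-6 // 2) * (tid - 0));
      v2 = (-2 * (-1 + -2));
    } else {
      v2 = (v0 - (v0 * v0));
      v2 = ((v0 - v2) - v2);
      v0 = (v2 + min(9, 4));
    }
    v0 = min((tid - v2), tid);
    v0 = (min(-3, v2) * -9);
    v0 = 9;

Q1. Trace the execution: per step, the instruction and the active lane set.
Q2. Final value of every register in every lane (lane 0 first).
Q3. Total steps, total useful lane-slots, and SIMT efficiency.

step 0: v0 <- (tid // -2)            11111111
step 1: eval (v2 < (-8 % 3))         11111111
step 2: v2 <- ((-6 // 2) * (tid - 0)) 10000000
step 3: v2 <- (-2 * (-1 + -2))       10000000
step 4: v2 <- (v0 - (v0 * v0))       01111111
step 5: v2 <- ((v0 - v2) - v2)       01111111
step 6: v0 <- (v2 + min(9, 4))       01111111
step 7: v0 <- min((tid - v2), tid)   11111111
step 8: v0 <- (min(-3, v2) * -9)     11111111
step 9: v0 <- 9                      11111111

Answer: 10 steps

v0: 9,9,9,9,9,9,9,9
v2: 6,3,3,10,10,21,21,36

steps = 10; useful = 63; efficiency = 63/80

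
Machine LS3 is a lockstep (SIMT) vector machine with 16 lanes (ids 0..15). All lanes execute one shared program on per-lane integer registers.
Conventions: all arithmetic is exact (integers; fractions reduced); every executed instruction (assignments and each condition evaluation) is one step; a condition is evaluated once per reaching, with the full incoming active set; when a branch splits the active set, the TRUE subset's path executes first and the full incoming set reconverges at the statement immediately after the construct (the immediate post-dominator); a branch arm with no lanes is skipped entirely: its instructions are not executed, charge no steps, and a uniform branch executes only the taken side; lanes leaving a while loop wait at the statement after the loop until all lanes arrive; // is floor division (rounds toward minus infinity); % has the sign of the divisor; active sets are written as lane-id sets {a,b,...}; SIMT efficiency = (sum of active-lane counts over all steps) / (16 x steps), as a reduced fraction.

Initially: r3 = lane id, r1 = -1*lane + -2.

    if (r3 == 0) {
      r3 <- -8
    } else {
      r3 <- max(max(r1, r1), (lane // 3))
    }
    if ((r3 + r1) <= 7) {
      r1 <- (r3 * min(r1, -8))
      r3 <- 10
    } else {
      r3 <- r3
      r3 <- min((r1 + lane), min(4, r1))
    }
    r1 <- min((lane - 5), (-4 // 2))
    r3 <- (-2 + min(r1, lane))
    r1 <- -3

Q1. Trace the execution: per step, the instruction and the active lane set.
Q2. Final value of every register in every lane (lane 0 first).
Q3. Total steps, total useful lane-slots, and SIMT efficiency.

step 0: eval (r3 == 0)               {0,1,2,3,4,5,6,7,8,9,10,11,12,13,14,15}
step 1: r3 <- -8                     {0}
step 2: r3 <- max(max(r1, r1), (lane // 3)) {1,2,3,4,5,6,7,8,9,10,11,12,13,14,15}
step 3: eval ((r3 + r1) <= 7)        {0,1,2,3,4,5,6,7,8,9,10,11,12,13,14,15}
step 4: r1 <- (r3 * min(r1, -8))     {0,1,2,3,4,5,6,7,8,9,10,11,12,13,14,15}
step 5: r3 <- 10                     {0,1,2,3,4,5,6,7,8,9,10,11,12,13,14,15}
step 6: r1 <- min((lane - 5), (-4 // 2)) {0,1,2,3,4,5,6,7,8,9,10,11,12,13,14,15}
step 7: r3 <- (-2 + min(r1, lane))   {0,1,2,3,4,5,6,7,8,9,10,11,12,13,14,15}
step 8: r1 <- -3                     {0,1,2,3,4,5,6,7,8,9,10,11,12,13,14,15}

Answer: 9 steps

r3: -7,-6,-5,-4,-4,-4,-4,-4,-4,-4,-4,-4,-4,-4,-4,-4
r1: -3,-3,-3,-3,-3,-3,-3,-3,-3,-3,-3,-3,-3,-3,-3,-3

steps = 9; useful = 128; efficiency = 128/144 = 8/9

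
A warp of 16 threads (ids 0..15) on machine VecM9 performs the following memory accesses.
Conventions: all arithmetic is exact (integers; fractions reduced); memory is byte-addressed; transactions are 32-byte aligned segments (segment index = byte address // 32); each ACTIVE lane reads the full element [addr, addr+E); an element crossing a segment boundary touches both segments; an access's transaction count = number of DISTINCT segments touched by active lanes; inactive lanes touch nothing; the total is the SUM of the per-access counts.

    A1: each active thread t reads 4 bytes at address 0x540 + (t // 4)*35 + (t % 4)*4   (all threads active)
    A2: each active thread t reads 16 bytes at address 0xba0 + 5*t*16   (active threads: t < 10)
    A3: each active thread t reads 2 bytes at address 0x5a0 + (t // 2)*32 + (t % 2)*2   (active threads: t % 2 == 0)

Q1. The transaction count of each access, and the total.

A1: 4 transactions
A2: 10 transactions
A3: 8 transactions

Answer: 4,10,8; total 22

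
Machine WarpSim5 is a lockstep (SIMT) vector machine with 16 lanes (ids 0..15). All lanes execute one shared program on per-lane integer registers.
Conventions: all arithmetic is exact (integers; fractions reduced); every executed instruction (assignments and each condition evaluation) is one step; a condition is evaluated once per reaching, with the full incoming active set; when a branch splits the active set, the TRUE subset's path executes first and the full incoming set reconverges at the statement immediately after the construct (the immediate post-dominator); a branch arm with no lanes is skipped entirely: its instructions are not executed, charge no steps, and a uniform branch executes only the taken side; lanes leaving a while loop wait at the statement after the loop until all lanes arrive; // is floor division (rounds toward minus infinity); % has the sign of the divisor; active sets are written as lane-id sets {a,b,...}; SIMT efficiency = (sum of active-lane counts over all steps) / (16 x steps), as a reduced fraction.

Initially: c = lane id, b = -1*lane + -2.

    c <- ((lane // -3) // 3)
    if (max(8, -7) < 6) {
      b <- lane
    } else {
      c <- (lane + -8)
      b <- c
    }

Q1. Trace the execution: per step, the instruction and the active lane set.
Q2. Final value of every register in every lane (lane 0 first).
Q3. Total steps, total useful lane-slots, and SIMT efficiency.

step 0: c <- ((lane // -3) // 3)     {0,1,2,3,4,5,6,7,8,9,10,11,12,13,14,15}
step 1: eval (max(8, -7) < 6)        {0,1,2,3,4,5,6,7,8,9,10,11,12,13,14,15}
step 2: c <- (lane + -8)             {0,1,2,3,4,5,6,7,8,9,10,11,12,13,14,15}
step 3: b <- c                       {0,1,2,3,4,5,6,7,8,9,10,11,12,13,14,15}

Answer: 4 steps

c: -8,-7,-6,-5,-4,-3,-2,-1,0,1,2,3,4,5,6,7
b: -8,-7,-6,-5,-4,-3,-2,-1,0,1,2,3,4,5,6,7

steps = 4; useful = 64; efficiency = 64/64 = 1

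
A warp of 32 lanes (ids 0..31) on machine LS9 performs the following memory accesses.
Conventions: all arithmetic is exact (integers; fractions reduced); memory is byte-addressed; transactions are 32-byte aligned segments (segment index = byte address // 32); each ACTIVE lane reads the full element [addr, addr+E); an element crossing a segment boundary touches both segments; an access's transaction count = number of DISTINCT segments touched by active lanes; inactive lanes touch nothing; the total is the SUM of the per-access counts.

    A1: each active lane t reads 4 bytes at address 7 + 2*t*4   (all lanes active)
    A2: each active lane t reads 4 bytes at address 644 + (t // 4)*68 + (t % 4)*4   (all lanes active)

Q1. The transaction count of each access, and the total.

A1: 9 transactions
A2: 11 transactions

Answer: 9,11; total 20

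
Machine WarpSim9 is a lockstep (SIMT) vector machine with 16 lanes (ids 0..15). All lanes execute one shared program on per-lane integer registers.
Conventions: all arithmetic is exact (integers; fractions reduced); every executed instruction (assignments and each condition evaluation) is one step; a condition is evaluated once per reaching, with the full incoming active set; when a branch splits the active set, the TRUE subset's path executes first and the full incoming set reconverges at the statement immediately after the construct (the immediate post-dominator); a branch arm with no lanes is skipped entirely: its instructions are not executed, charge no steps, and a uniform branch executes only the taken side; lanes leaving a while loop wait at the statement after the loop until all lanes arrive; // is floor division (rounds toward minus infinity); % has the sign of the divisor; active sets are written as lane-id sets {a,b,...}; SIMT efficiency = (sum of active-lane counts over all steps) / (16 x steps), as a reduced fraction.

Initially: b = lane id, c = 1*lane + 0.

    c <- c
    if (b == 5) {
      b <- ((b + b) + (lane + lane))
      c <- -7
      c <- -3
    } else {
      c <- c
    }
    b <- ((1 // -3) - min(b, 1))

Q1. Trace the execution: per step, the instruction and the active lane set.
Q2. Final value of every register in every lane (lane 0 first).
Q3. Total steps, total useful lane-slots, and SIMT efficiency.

step 0: c <- c                       {0,1,2,3,4,5,6,7,8,9,10,11,12,13,14,15}
step 1: eval (b == 5)                {0,1,2,3,4,5,6,7,8,9,10,11,12,13,14,15}
step 2: b <- ((b + b) + (lane + lane)) {5}
step 3: c <- -7                      {5}
step 4: c <- -3                      {5}
step 5: c <- c                       {0,1,2,3,4,6,7,8,9,10,11,12,13,14,15}
step 6: b <- ((1 // -3) - min(b, 1)) {0,1,2,3,4,5,6,7,8,9,10,11,12,13,14,15}

Answer: 7 steps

b: -1,-2,-2,-2,-2,-2,-2,-2,-2,-2,-2,-2,-2,-2,-2,-2
c: 0,1,2,3,4,-3,6,7,8,9,10,11,12,13,14,15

steps = 7; useful = 66; efficiency = 66/112 = 33/56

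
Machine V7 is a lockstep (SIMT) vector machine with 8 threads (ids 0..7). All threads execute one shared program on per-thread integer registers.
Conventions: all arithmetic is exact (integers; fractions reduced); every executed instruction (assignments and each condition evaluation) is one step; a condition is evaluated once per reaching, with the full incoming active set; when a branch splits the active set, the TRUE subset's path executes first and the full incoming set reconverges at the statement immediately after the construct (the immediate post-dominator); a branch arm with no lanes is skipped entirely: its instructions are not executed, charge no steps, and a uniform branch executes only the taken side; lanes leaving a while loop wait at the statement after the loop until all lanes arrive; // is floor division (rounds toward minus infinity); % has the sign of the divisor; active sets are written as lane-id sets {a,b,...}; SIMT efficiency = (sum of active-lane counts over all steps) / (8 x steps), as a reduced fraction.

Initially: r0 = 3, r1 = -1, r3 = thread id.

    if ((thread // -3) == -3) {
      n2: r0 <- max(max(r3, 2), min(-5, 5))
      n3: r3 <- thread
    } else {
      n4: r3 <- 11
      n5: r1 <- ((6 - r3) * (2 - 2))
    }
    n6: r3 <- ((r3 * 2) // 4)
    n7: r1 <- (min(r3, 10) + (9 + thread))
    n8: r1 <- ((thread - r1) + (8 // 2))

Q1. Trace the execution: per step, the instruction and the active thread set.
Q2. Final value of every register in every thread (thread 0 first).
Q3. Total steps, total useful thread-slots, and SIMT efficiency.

step 0: eval ((thread // -3) == -3)  {0,1,2,3,4,5,6,7}
step 1: r0 <- max(max(r3, 2), min(-5, 5)) {7}
step 2: r3 <- thread                 {7}
step 3: r3 <- 11                     {0,1,2,3,4,5,6}
step 4: r1 <- ((6 - r3) * (2 - 2))   {0,1,2,3,4,5,6}
step 5: r3 <- ((r3 * 2) // 4)        {0,1,2,3,4,5,6,7}
step 6: r1 <- (min(r3, 10) + (9 + thread)) {0,1,2,3,4,5,6,7}
step 7: r1 <- ((thread - r1) + (8 // 2)) {0,1,2,3,4,5,6,7}

Answer: 8 steps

r0: 3,3,3,3,3,3,3,7
r1: -10,-10,-10,-10,-10,-10,-10,-8
r3: 5,5,5,5,5,5,5,3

steps = 8; useful = 48; efficiency = 48/64 = 3/4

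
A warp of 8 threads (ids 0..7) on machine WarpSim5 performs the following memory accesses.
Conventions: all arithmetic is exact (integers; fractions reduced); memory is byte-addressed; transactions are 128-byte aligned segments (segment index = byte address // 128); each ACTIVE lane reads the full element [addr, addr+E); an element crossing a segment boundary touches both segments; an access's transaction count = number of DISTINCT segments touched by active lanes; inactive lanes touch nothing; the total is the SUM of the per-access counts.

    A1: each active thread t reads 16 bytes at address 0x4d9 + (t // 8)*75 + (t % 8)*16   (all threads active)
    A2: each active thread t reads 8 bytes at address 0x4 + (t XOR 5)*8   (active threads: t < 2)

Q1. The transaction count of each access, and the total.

A1: 2 transactions
A2: 1 transaction

Answer: 2,1; total 3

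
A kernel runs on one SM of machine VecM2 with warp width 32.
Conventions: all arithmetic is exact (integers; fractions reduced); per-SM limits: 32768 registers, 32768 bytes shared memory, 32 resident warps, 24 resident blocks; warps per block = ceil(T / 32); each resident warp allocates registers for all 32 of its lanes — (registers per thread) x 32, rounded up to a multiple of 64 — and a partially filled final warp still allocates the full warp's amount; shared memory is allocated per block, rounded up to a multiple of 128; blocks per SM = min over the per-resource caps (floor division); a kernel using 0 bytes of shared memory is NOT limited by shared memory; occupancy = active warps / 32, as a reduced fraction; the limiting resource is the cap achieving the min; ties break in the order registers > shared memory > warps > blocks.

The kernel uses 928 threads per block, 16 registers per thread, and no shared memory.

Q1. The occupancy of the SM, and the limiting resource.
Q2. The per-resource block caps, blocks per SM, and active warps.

Answer: occupancy 29/32, limited by warps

registers: 2 blocks
shared memory: no limit (kernel uses none)
warps: 1 block
blocks: 24 blocks

Answer: 1 block, 29 active warps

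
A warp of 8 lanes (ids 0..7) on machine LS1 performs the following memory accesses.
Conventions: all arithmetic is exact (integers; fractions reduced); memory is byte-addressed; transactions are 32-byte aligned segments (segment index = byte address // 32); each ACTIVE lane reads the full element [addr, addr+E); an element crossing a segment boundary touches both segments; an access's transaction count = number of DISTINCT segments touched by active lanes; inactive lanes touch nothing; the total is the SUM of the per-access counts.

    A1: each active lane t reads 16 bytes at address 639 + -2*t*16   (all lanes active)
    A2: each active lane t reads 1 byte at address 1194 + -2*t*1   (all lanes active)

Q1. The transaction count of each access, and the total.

A1: 9 transactions
A2: 2 transactions

Answer: 9,2; total 11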